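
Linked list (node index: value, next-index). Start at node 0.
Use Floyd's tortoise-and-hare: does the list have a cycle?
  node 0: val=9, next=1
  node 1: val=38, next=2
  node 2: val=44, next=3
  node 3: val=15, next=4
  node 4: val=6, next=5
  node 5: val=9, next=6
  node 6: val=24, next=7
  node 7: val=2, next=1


Floyd's tortoise (slow, +1) and hare (fast, +2):
  init: slow=0, fast=0
  step 1: slow=1, fast=2
  step 2: slow=2, fast=4
  step 3: slow=3, fast=6
  step 4: slow=4, fast=1
  step 5: slow=5, fast=3
  step 6: slow=6, fast=5
  step 7: slow=7, fast=7
  slow == fast at node 7: cycle detected

Cycle: yes


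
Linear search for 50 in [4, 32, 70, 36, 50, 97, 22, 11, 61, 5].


i=0: 4!=50
i=1: 32!=50
i=2: 70!=50
i=3: 36!=50
i=4: 50==50 found!

Found at 4, 5 comps


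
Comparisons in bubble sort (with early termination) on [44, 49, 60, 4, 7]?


Algorithm: bubble sort (with early termination)
Input: [44, 49, 60, 4, 7]
Sorted: [4, 7, 44, 49, 60]

10


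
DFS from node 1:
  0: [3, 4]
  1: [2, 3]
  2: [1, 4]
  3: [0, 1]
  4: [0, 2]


Visit 1, push [3, 2]
Visit 2, push [4]
Visit 4, push [0]
Visit 0, push [3]
Visit 3, push []

DFS order: [1, 2, 4, 0, 3]


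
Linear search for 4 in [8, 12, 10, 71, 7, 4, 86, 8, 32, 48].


i=0: 8!=4
i=1: 12!=4
i=2: 10!=4
i=3: 71!=4
i=4: 7!=4
i=5: 4==4 found!

Found at 5, 6 comps


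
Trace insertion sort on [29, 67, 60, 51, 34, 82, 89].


Initial: [29, 67, 60, 51, 34, 82, 89]
Insert 67: [29, 67, 60, 51, 34, 82, 89]
Insert 60: [29, 60, 67, 51, 34, 82, 89]
Insert 51: [29, 51, 60, 67, 34, 82, 89]
Insert 34: [29, 34, 51, 60, 67, 82, 89]
Insert 82: [29, 34, 51, 60, 67, 82, 89]
Insert 89: [29, 34, 51, 60, 67, 82, 89]

Sorted: [29, 34, 51, 60, 67, 82, 89]


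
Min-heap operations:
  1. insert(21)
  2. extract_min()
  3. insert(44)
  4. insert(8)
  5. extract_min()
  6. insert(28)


insert(21) -> [21]
extract_min()->21, []
insert(44) -> [44]
insert(8) -> [8, 44]
extract_min()->8, [44]
insert(28) -> [28, 44]

Final heap: [28, 44]


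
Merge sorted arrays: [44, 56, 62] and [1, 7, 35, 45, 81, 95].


Take 1 from B
Take 7 from B
Take 35 from B
Take 44 from A
Take 45 from B
Take 56 from A
Take 62 from A

Merged: [1, 7, 35, 44, 45, 56, 62, 81, 95]


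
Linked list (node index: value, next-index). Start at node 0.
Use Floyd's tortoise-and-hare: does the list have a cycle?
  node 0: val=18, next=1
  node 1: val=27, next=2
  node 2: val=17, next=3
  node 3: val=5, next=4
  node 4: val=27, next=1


Floyd's tortoise (slow, +1) and hare (fast, +2):
  init: slow=0, fast=0
  step 1: slow=1, fast=2
  step 2: slow=2, fast=4
  step 3: slow=3, fast=2
  step 4: slow=4, fast=4
  slow == fast at node 4: cycle detected

Cycle: yes


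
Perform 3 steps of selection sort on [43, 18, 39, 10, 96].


Initial: [43, 18, 39, 10, 96]
Step 1: min=10 at 3
  Swap: [10, 18, 39, 43, 96]
Step 2: min=18 at 1
  Swap: [10, 18, 39, 43, 96]
Step 3: min=39 at 2
  Swap: [10, 18, 39, 43, 96]

After 3 steps: [10, 18, 39, 43, 96]


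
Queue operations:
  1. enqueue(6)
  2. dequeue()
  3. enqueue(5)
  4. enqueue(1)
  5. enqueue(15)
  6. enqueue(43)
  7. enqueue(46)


enqueue(6) -> [6]
dequeue()->6, []
enqueue(5) -> [5]
enqueue(1) -> [5, 1]
enqueue(15) -> [5, 1, 15]
enqueue(43) -> [5, 1, 15, 43]
enqueue(46) -> [5, 1, 15, 43, 46]

Final queue: [5, 1, 15, 43, 46]


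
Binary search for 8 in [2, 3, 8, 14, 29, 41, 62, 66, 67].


Step 1: lo=0, hi=8, mid=4, val=29
Step 2: lo=0, hi=3, mid=1, val=3
Step 3: lo=2, hi=3, mid=2, val=8

Found at index 2


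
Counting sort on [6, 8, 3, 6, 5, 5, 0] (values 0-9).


Input: [6, 8, 3, 6, 5, 5, 0]
Counts: [1, 0, 0, 1, 0, 2, 2, 0, 1, 0]

Sorted: [0, 3, 5, 5, 6, 6, 8]


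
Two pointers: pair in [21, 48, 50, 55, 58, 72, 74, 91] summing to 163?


lo=0(21)+hi=7(91)=112
lo=1(48)+hi=7(91)=139
lo=2(50)+hi=7(91)=141
lo=3(55)+hi=7(91)=146
lo=4(58)+hi=7(91)=149
lo=5(72)+hi=7(91)=163

Yes: 72+91=163


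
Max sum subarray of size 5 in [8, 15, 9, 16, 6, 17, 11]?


[0:5]: 54
[1:6]: 63
[2:7]: 59

Max: 63 at [1:6]


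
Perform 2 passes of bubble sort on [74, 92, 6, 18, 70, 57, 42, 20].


Initial: [74, 92, 6, 18, 70, 57, 42, 20]
Pass 1: [74, 6, 18, 70, 57, 42, 20, 92] (6 swaps)
Pass 2: [6, 18, 70, 57, 42, 20, 74, 92] (6 swaps)

After 2 passes: [6, 18, 70, 57, 42, 20, 74, 92]


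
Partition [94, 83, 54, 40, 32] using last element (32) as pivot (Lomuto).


Pivot: 32
Place pivot at 0: [32, 83, 54, 40, 94]

Partitioned: [32, 83, 54, 40, 94]


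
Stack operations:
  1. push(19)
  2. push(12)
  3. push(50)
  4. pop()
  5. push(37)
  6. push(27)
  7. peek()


push(19) -> [19]
push(12) -> [19, 12]
push(50) -> [19, 12, 50]
pop()->50, [19, 12]
push(37) -> [19, 12, 37]
push(27) -> [19, 12, 37, 27]
peek()->27

Final stack: [19, 12, 37, 27]


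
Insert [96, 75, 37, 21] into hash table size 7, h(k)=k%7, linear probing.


Insert 96: h=5 -> slot 5
Insert 75: h=5, 1 probes -> slot 6
Insert 37: h=2 -> slot 2
Insert 21: h=0 -> slot 0

Table: [21, None, 37, None, None, 96, 75]


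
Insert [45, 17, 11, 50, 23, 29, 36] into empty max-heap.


Insert 45: [45]
Insert 17: [45, 17]
Insert 11: [45, 17, 11]
Insert 50: [50, 45, 11, 17]
Insert 23: [50, 45, 11, 17, 23]
Insert 29: [50, 45, 29, 17, 23, 11]
Insert 36: [50, 45, 36, 17, 23, 11, 29]

Final heap: [50, 45, 36, 17, 23, 11, 29]


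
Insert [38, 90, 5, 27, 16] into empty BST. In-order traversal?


Insert 38: root
Insert 90: R from 38
Insert 5: L from 38
Insert 27: L from 38 -> R from 5
Insert 16: L from 38 -> R from 5 -> L from 27

In-order: [5, 16, 27, 38, 90]


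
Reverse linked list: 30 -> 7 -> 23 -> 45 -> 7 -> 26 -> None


Step 1: curr=30, set curr.next=prev(None) | reversed so far: 30
Step 2: curr=7, set curr.next=prev(30) | reversed so far: 7 -> 30
Step 3: curr=23, set curr.next=prev(7) | reversed so far: 23 -> 7 -> 30
Step 4: curr=45, set curr.next=prev(23) | reversed so far: 45 -> 23 -> 7 -> 30
Step 5: curr=7, set curr.next=prev(45) | reversed so far: 7 -> 45 -> 23 -> 7 -> 30
Step 6: curr=26, set curr.next=prev(7) | reversed so far: 26 -> 7 -> 45 -> 23 -> 7 -> 30

26 -> 7 -> 45 -> 23 -> 7 -> 30 -> None


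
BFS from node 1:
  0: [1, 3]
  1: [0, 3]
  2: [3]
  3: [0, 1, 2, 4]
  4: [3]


Visit 1, enqueue [0, 3]
Visit 0, enqueue []
Visit 3, enqueue [2, 4]
Visit 2, enqueue []
Visit 4, enqueue []

BFS order: [1, 0, 3, 2, 4]


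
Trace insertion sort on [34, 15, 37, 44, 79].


Initial: [34, 15, 37, 44, 79]
Insert 15: [15, 34, 37, 44, 79]
Insert 37: [15, 34, 37, 44, 79]
Insert 44: [15, 34, 37, 44, 79]
Insert 79: [15, 34, 37, 44, 79]

Sorted: [15, 34, 37, 44, 79]


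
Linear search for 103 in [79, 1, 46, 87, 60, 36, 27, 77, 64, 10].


i=0: 79!=103
i=1: 1!=103
i=2: 46!=103
i=3: 87!=103
i=4: 60!=103
i=5: 36!=103
i=6: 27!=103
i=7: 77!=103
i=8: 64!=103
i=9: 10!=103

Not found, 10 comps


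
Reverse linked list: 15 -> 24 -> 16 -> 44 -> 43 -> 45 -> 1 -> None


Step 1: curr=15, set curr.next=prev(None) | reversed so far: 15
Step 2: curr=24, set curr.next=prev(15) | reversed so far: 24 -> 15
Step 3: curr=16, set curr.next=prev(24) | reversed so far: 16 -> 24 -> 15
Step 4: curr=44, set curr.next=prev(16) | reversed so far: 44 -> 16 -> 24 -> 15
Step 5: curr=43, set curr.next=prev(44) | reversed so far: 43 -> 44 -> 16 -> 24 -> 15
Step 6: curr=45, set curr.next=prev(43) | reversed so far: 45 -> 43 -> 44 -> 16 -> 24 -> 15
Step 7: curr=1, set curr.next=prev(45) | reversed so far: 1 -> 45 -> 43 -> 44 -> 16 -> 24 -> 15

1 -> 45 -> 43 -> 44 -> 16 -> 24 -> 15 -> None


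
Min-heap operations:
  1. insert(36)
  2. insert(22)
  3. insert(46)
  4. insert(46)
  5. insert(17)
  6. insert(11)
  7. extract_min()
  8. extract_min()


insert(36) -> [36]
insert(22) -> [22, 36]
insert(46) -> [22, 36, 46]
insert(46) -> [22, 36, 46, 46]
insert(17) -> [17, 22, 46, 46, 36]
insert(11) -> [11, 22, 17, 46, 36, 46]
extract_min()->11, [17, 22, 46, 46, 36]
extract_min()->17, [22, 36, 46, 46]

Final heap: [22, 36, 46, 46]


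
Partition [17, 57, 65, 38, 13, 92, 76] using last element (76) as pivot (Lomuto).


Pivot: 76
  17 <= 76: advance i (no swap)
  57 <= 76: advance i (no swap)
  65 <= 76: advance i (no swap)
  38 <= 76: advance i (no swap)
  13 <= 76: advance i (no swap)
Place pivot at 5: [17, 57, 65, 38, 13, 76, 92]

Partitioned: [17, 57, 65, 38, 13, 76, 92]


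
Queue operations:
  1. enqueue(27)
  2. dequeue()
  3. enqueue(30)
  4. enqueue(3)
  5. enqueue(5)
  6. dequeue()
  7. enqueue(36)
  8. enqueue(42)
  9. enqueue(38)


enqueue(27) -> [27]
dequeue()->27, []
enqueue(30) -> [30]
enqueue(3) -> [30, 3]
enqueue(5) -> [30, 3, 5]
dequeue()->30, [3, 5]
enqueue(36) -> [3, 5, 36]
enqueue(42) -> [3, 5, 36, 42]
enqueue(38) -> [3, 5, 36, 42, 38]

Final queue: [3, 5, 36, 42, 38]


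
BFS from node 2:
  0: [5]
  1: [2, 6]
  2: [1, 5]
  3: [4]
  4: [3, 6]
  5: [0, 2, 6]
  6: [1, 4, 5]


Visit 2, enqueue [1, 5]
Visit 1, enqueue [6]
Visit 5, enqueue [0]
Visit 6, enqueue [4]
Visit 0, enqueue []
Visit 4, enqueue [3]
Visit 3, enqueue []

BFS order: [2, 1, 5, 6, 0, 4, 3]


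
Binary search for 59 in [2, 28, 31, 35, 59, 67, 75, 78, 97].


Step 1: lo=0, hi=8, mid=4, val=59

Found at index 4


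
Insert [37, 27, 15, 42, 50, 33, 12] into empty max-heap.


Insert 37: [37]
Insert 27: [37, 27]
Insert 15: [37, 27, 15]
Insert 42: [42, 37, 15, 27]
Insert 50: [50, 42, 15, 27, 37]
Insert 33: [50, 42, 33, 27, 37, 15]
Insert 12: [50, 42, 33, 27, 37, 15, 12]

Final heap: [50, 42, 33, 27, 37, 15, 12]


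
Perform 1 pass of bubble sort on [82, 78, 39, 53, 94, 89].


Initial: [82, 78, 39, 53, 94, 89]
Pass 1: [78, 39, 53, 82, 89, 94] (4 swaps)

After 1 pass: [78, 39, 53, 82, 89, 94]


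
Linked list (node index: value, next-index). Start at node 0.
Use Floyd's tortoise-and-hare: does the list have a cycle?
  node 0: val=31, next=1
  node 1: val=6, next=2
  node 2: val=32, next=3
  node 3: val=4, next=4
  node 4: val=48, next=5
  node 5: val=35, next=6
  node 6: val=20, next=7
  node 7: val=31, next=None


Floyd's tortoise (slow, +1) and hare (fast, +2):
  init: slow=0, fast=0
  step 1: slow=1, fast=2
  step 2: slow=2, fast=4
  step 3: slow=3, fast=6
  step 4: fast 6->7->None, no cycle

Cycle: no


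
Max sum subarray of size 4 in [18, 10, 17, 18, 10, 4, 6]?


[0:4]: 63
[1:5]: 55
[2:6]: 49
[3:7]: 38

Max: 63 at [0:4]


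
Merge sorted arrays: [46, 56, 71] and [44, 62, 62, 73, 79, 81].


Take 44 from B
Take 46 from A
Take 56 from A
Take 62 from B
Take 62 from B
Take 71 from A

Merged: [44, 46, 56, 62, 62, 71, 73, 79, 81]


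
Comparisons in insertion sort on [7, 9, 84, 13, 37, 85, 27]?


Algorithm: insertion sort
Input: [7, 9, 84, 13, 37, 85, 27]
Sorted: [7, 9, 13, 27, 37, 84, 85]

11


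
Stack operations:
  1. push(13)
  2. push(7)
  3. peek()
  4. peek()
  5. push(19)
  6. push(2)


push(13) -> [13]
push(7) -> [13, 7]
peek()->7
peek()->7
push(19) -> [13, 7, 19]
push(2) -> [13, 7, 19, 2]

Final stack: [13, 7, 19, 2]


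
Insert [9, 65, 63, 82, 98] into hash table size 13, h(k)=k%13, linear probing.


Insert 9: h=9 -> slot 9
Insert 65: h=0 -> slot 0
Insert 63: h=11 -> slot 11
Insert 82: h=4 -> slot 4
Insert 98: h=7 -> slot 7

Table: [65, None, None, None, 82, None, None, 98, None, 9, None, 63, None]


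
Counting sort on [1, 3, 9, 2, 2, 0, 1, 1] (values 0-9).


Input: [1, 3, 9, 2, 2, 0, 1, 1]
Counts: [1, 3, 2, 1, 0, 0, 0, 0, 0, 1]

Sorted: [0, 1, 1, 1, 2, 2, 3, 9]


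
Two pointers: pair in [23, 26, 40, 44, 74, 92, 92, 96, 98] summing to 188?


lo=0(23)+hi=8(98)=121
lo=1(26)+hi=8(98)=124
lo=2(40)+hi=8(98)=138
lo=3(44)+hi=8(98)=142
lo=4(74)+hi=8(98)=172
lo=5(92)+hi=8(98)=190
lo=5(92)+hi=7(96)=188

Yes: 92+96=188


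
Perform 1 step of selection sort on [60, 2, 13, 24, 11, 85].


Initial: [60, 2, 13, 24, 11, 85]
Step 1: min=2 at 1
  Swap: [2, 60, 13, 24, 11, 85]

After 1 step: [2, 60, 13, 24, 11, 85]


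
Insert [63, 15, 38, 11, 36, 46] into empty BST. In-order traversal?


Insert 63: root
Insert 15: L from 63
Insert 38: L from 63 -> R from 15
Insert 11: L from 63 -> L from 15
Insert 36: L from 63 -> R from 15 -> L from 38
Insert 46: L from 63 -> R from 15 -> R from 38

In-order: [11, 15, 36, 38, 46, 63]


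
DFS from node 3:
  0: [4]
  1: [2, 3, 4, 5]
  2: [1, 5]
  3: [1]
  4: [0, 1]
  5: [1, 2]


Visit 3, push [1]
Visit 1, push [5, 4, 2]
Visit 2, push [5]
Visit 5, push []
Visit 4, push [0]
Visit 0, push []

DFS order: [3, 1, 2, 5, 4, 0]


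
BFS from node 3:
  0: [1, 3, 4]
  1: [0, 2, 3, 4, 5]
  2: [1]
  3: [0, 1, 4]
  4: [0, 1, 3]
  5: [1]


Visit 3, enqueue [0, 1, 4]
Visit 0, enqueue []
Visit 1, enqueue [2, 5]
Visit 4, enqueue []
Visit 2, enqueue []
Visit 5, enqueue []

BFS order: [3, 0, 1, 4, 2, 5]


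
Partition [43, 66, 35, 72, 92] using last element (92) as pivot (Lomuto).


Pivot: 92
  43 <= 92: advance i (no swap)
  66 <= 92: advance i (no swap)
  35 <= 92: advance i (no swap)
  72 <= 92: advance i (no swap)
Place pivot at 4: [43, 66, 35, 72, 92]

Partitioned: [43, 66, 35, 72, 92]


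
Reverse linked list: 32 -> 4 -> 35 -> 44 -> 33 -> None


Step 1: curr=32, set curr.next=prev(None) | reversed so far: 32
Step 2: curr=4, set curr.next=prev(32) | reversed so far: 4 -> 32
Step 3: curr=35, set curr.next=prev(4) | reversed so far: 35 -> 4 -> 32
Step 4: curr=44, set curr.next=prev(35) | reversed so far: 44 -> 35 -> 4 -> 32
Step 5: curr=33, set curr.next=prev(44) | reversed so far: 33 -> 44 -> 35 -> 4 -> 32

33 -> 44 -> 35 -> 4 -> 32 -> None


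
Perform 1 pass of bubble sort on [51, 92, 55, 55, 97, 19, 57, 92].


Initial: [51, 92, 55, 55, 97, 19, 57, 92]
Pass 1: [51, 55, 55, 92, 19, 57, 92, 97] (5 swaps)

After 1 pass: [51, 55, 55, 92, 19, 57, 92, 97]


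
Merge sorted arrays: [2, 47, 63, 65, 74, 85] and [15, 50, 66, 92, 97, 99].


Take 2 from A
Take 15 from B
Take 47 from A
Take 50 from B
Take 63 from A
Take 65 from A
Take 66 from B
Take 74 from A
Take 85 from A

Merged: [2, 15, 47, 50, 63, 65, 66, 74, 85, 92, 97, 99]


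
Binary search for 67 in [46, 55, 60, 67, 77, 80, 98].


Step 1: lo=0, hi=6, mid=3, val=67

Found at index 3


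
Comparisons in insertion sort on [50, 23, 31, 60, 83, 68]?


Algorithm: insertion sort
Input: [50, 23, 31, 60, 83, 68]
Sorted: [23, 31, 50, 60, 68, 83]

7


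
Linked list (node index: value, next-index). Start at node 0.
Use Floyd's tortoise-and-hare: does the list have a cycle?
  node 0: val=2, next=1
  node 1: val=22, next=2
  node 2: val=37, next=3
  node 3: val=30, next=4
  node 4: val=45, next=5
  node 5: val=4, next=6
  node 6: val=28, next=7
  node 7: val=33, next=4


Floyd's tortoise (slow, +1) and hare (fast, +2):
  init: slow=0, fast=0
  step 1: slow=1, fast=2
  step 2: slow=2, fast=4
  step 3: slow=3, fast=6
  step 4: slow=4, fast=4
  slow == fast at node 4: cycle detected

Cycle: yes


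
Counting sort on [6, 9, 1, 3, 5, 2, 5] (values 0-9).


Input: [6, 9, 1, 3, 5, 2, 5]
Counts: [0, 1, 1, 1, 0, 2, 1, 0, 0, 1]

Sorted: [1, 2, 3, 5, 5, 6, 9]


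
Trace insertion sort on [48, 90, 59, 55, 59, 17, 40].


Initial: [48, 90, 59, 55, 59, 17, 40]
Insert 90: [48, 90, 59, 55, 59, 17, 40]
Insert 59: [48, 59, 90, 55, 59, 17, 40]
Insert 55: [48, 55, 59, 90, 59, 17, 40]
Insert 59: [48, 55, 59, 59, 90, 17, 40]
Insert 17: [17, 48, 55, 59, 59, 90, 40]
Insert 40: [17, 40, 48, 55, 59, 59, 90]

Sorted: [17, 40, 48, 55, 59, 59, 90]


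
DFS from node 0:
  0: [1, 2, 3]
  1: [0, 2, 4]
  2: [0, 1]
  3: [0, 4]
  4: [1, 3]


Visit 0, push [3, 2, 1]
Visit 1, push [4, 2]
Visit 2, push []
Visit 4, push [3]
Visit 3, push []

DFS order: [0, 1, 2, 4, 3]


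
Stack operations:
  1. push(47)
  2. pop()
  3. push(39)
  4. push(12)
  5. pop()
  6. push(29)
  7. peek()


push(47) -> [47]
pop()->47, []
push(39) -> [39]
push(12) -> [39, 12]
pop()->12, [39]
push(29) -> [39, 29]
peek()->29

Final stack: [39, 29]


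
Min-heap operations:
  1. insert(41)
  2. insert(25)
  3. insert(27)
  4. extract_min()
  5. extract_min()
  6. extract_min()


insert(41) -> [41]
insert(25) -> [25, 41]
insert(27) -> [25, 41, 27]
extract_min()->25, [27, 41]
extract_min()->27, [41]
extract_min()->41, []

Final heap: []


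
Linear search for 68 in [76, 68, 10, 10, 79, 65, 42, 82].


i=0: 76!=68
i=1: 68==68 found!

Found at 1, 2 comps


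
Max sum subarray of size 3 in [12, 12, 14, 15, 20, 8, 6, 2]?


[0:3]: 38
[1:4]: 41
[2:5]: 49
[3:6]: 43
[4:7]: 34
[5:8]: 16

Max: 49 at [2:5]


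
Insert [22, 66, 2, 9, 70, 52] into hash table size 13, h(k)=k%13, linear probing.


Insert 22: h=9 -> slot 9
Insert 66: h=1 -> slot 1
Insert 2: h=2 -> slot 2
Insert 9: h=9, 1 probes -> slot 10
Insert 70: h=5 -> slot 5
Insert 52: h=0 -> slot 0

Table: [52, 66, 2, None, None, 70, None, None, None, 22, 9, None, None]


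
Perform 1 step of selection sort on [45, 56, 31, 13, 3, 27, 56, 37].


Initial: [45, 56, 31, 13, 3, 27, 56, 37]
Step 1: min=3 at 4
  Swap: [3, 56, 31, 13, 45, 27, 56, 37]

After 1 step: [3, 56, 31, 13, 45, 27, 56, 37]


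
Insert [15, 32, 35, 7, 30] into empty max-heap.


Insert 15: [15]
Insert 32: [32, 15]
Insert 35: [35, 15, 32]
Insert 7: [35, 15, 32, 7]
Insert 30: [35, 30, 32, 7, 15]

Final heap: [35, 30, 32, 7, 15]


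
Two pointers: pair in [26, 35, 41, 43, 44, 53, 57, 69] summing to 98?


lo=0(26)+hi=7(69)=95
lo=1(35)+hi=7(69)=104
lo=1(35)+hi=6(57)=92
lo=2(41)+hi=6(57)=98

Yes: 41+57=98


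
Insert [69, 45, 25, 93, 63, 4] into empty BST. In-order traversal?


Insert 69: root
Insert 45: L from 69
Insert 25: L from 69 -> L from 45
Insert 93: R from 69
Insert 63: L from 69 -> R from 45
Insert 4: L from 69 -> L from 45 -> L from 25

In-order: [4, 25, 45, 63, 69, 93]


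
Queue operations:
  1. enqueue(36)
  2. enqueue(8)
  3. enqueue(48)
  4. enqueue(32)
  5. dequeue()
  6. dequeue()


enqueue(36) -> [36]
enqueue(8) -> [36, 8]
enqueue(48) -> [36, 8, 48]
enqueue(32) -> [36, 8, 48, 32]
dequeue()->36, [8, 48, 32]
dequeue()->8, [48, 32]

Final queue: [48, 32]


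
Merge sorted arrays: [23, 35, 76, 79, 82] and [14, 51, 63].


Take 14 from B
Take 23 from A
Take 35 from A
Take 51 from B
Take 63 from B

Merged: [14, 23, 35, 51, 63, 76, 79, 82]


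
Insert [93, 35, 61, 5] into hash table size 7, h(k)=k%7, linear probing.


Insert 93: h=2 -> slot 2
Insert 35: h=0 -> slot 0
Insert 61: h=5 -> slot 5
Insert 5: h=5, 1 probes -> slot 6

Table: [35, None, 93, None, None, 61, 5]


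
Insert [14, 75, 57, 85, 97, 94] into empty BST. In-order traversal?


Insert 14: root
Insert 75: R from 14
Insert 57: R from 14 -> L from 75
Insert 85: R from 14 -> R from 75
Insert 97: R from 14 -> R from 75 -> R from 85
Insert 94: R from 14 -> R from 75 -> R from 85 -> L from 97

In-order: [14, 57, 75, 85, 94, 97]


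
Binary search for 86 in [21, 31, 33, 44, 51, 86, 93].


Step 1: lo=0, hi=6, mid=3, val=44
Step 2: lo=4, hi=6, mid=5, val=86

Found at index 5


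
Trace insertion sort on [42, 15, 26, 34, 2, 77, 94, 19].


Initial: [42, 15, 26, 34, 2, 77, 94, 19]
Insert 15: [15, 42, 26, 34, 2, 77, 94, 19]
Insert 26: [15, 26, 42, 34, 2, 77, 94, 19]
Insert 34: [15, 26, 34, 42, 2, 77, 94, 19]
Insert 2: [2, 15, 26, 34, 42, 77, 94, 19]
Insert 77: [2, 15, 26, 34, 42, 77, 94, 19]
Insert 94: [2, 15, 26, 34, 42, 77, 94, 19]
Insert 19: [2, 15, 19, 26, 34, 42, 77, 94]

Sorted: [2, 15, 19, 26, 34, 42, 77, 94]


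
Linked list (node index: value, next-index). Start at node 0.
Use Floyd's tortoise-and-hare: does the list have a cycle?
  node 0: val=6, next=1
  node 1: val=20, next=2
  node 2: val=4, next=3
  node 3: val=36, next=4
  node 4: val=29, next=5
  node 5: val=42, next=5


Floyd's tortoise (slow, +1) and hare (fast, +2):
  init: slow=0, fast=0
  step 1: slow=1, fast=2
  step 2: slow=2, fast=4
  step 3: slow=3, fast=5
  step 4: slow=4, fast=5
  step 5: slow=5, fast=5
  slow == fast at node 5: cycle detected

Cycle: yes


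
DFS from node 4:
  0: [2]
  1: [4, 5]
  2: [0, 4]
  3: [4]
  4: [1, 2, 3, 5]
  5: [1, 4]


Visit 4, push [5, 3, 2, 1]
Visit 1, push [5]
Visit 5, push []
Visit 2, push [0]
Visit 0, push []
Visit 3, push []

DFS order: [4, 1, 5, 2, 0, 3]


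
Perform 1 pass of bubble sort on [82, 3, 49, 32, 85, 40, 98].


Initial: [82, 3, 49, 32, 85, 40, 98]
Pass 1: [3, 49, 32, 82, 40, 85, 98] (4 swaps)

After 1 pass: [3, 49, 32, 82, 40, 85, 98]


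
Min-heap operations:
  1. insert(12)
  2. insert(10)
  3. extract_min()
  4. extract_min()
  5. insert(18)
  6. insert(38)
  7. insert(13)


insert(12) -> [12]
insert(10) -> [10, 12]
extract_min()->10, [12]
extract_min()->12, []
insert(18) -> [18]
insert(38) -> [18, 38]
insert(13) -> [13, 38, 18]

Final heap: [13, 38, 18]


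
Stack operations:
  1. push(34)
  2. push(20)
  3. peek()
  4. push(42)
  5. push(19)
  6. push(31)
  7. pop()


push(34) -> [34]
push(20) -> [34, 20]
peek()->20
push(42) -> [34, 20, 42]
push(19) -> [34, 20, 42, 19]
push(31) -> [34, 20, 42, 19, 31]
pop()->31, [34, 20, 42, 19]

Final stack: [34, 20, 42, 19]


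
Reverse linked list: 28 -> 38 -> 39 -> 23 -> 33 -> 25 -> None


Step 1: curr=28, set curr.next=prev(None) | reversed so far: 28
Step 2: curr=38, set curr.next=prev(28) | reversed so far: 38 -> 28
Step 3: curr=39, set curr.next=prev(38) | reversed so far: 39 -> 38 -> 28
Step 4: curr=23, set curr.next=prev(39) | reversed so far: 23 -> 39 -> 38 -> 28
Step 5: curr=33, set curr.next=prev(23) | reversed so far: 33 -> 23 -> 39 -> 38 -> 28
Step 6: curr=25, set curr.next=prev(33) | reversed so far: 25 -> 33 -> 23 -> 39 -> 38 -> 28

25 -> 33 -> 23 -> 39 -> 38 -> 28 -> None


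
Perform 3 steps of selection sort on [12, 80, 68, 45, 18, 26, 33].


Initial: [12, 80, 68, 45, 18, 26, 33]
Step 1: min=12 at 0
  Swap: [12, 80, 68, 45, 18, 26, 33]
Step 2: min=18 at 4
  Swap: [12, 18, 68, 45, 80, 26, 33]
Step 3: min=26 at 5
  Swap: [12, 18, 26, 45, 80, 68, 33]

After 3 steps: [12, 18, 26, 45, 80, 68, 33]


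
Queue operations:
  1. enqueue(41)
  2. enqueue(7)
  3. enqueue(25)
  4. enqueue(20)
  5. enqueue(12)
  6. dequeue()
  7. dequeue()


enqueue(41) -> [41]
enqueue(7) -> [41, 7]
enqueue(25) -> [41, 7, 25]
enqueue(20) -> [41, 7, 25, 20]
enqueue(12) -> [41, 7, 25, 20, 12]
dequeue()->41, [7, 25, 20, 12]
dequeue()->7, [25, 20, 12]

Final queue: [25, 20, 12]


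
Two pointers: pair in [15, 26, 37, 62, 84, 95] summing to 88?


lo=0(15)+hi=5(95)=110
lo=0(15)+hi=4(84)=99
lo=0(15)+hi=3(62)=77
lo=1(26)+hi=3(62)=88

Yes: 26+62=88


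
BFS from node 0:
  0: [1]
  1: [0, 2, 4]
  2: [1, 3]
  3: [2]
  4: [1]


Visit 0, enqueue [1]
Visit 1, enqueue [2, 4]
Visit 2, enqueue [3]
Visit 4, enqueue []
Visit 3, enqueue []

BFS order: [0, 1, 2, 4, 3]


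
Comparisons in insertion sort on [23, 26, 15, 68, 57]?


Algorithm: insertion sort
Input: [23, 26, 15, 68, 57]
Sorted: [15, 23, 26, 57, 68]

6


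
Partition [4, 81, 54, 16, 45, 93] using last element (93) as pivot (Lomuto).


Pivot: 93
  4 <= 93: advance i (no swap)
  81 <= 93: advance i (no swap)
  54 <= 93: advance i (no swap)
  16 <= 93: advance i (no swap)
  45 <= 93: advance i (no swap)
Place pivot at 5: [4, 81, 54, 16, 45, 93]

Partitioned: [4, 81, 54, 16, 45, 93]


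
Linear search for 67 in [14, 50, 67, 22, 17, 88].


i=0: 14!=67
i=1: 50!=67
i=2: 67==67 found!

Found at 2, 3 comps


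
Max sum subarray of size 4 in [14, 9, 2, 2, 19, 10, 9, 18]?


[0:4]: 27
[1:5]: 32
[2:6]: 33
[3:7]: 40
[4:8]: 56

Max: 56 at [4:8]


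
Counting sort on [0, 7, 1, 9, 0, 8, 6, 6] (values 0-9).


Input: [0, 7, 1, 9, 0, 8, 6, 6]
Counts: [2, 1, 0, 0, 0, 0, 2, 1, 1, 1]

Sorted: [0, 0, 1, 6, 6, 7, 8, 9]


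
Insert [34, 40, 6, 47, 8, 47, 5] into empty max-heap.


Insert 34: [34]
Insert 40: [40, 34]
Insert 6: [40, 34, 6]
Insert 47: [47, 40, 6, 34]
Insert 8: [47, 40, 6, 34, 8]
Insert 47: [47, 40, 47, 34, 8, 6]
Insert 5: [47, 40, 47, 34, 8, 6, 5]

Final heap: [47, 40, 47, 34, 8, 6, 5]


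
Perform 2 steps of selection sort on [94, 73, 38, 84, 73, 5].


Initial: [94, 73, 38, 84, 73, 5]
Step 1: min=5 at 5
  Swap: [5, 73, 38, 84, 73, 94]
Step 2: min=38 at 2
  Swap: [5, 38, 73, 84, 73, 94]

After 2 steps: [5, 38, 73, 84, 73, 94]


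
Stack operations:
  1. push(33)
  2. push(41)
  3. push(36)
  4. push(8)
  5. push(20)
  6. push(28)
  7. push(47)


push(33) -> [33]
push(41) -> [33, 41]
push(36) -> [33, 41, 36]
push(8) -> [33, 41, 36, 8]
push(20) -> [33, 41, 36, 8, 20]
push(28) -> [33, 41, 36, 8, 20, 28]
push(47) -> [33, 41, 36, 8, 20, 28, 47]

Final stack: [33, 41, 36, 8, 20, 28, 47]


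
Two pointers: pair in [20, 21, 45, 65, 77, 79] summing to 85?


lo=0(20)+hi=5(79)=99
lo=0(20)+hi=4(77)=97
lo=0(20)+hi=3(65)=85

Yes: 20+65=85


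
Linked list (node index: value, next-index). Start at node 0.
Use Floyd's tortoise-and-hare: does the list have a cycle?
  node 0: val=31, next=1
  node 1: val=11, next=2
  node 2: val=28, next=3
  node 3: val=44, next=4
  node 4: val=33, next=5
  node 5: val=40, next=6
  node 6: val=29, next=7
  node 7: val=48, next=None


Floyd's tortoise (slow, +1) and hare (fast, +2):
  init: slow=0, fast=0
  step 1: slow=1, fast=2
  step 2: slow=2, fast=4
  step 3: slow=3, fast=6
  step 4: fast 6->7->None, no cycle

Cycle: no


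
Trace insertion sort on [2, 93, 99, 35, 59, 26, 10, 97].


Initial: [2, 93, 99, 35, 59, 26, 10, 97]
Insert 93: [2, 93, 99, 35, 59, 26, 10, 97]
Insert 99: [2, 93, 99, 35, 59, 26, 10, 97]
Insert 35: [2, 35, 93, 99, 59, 26, 10, 97]
Insert 59: [2, 35, 59, 93, 99, 26, 10, 97]
Insert 26: [2, 26, 35, 59, 93, 99, 10, 97]
Insert 10: [2, 10, 26, 35, 59, 93, 99, 97]
Insert 97: [2, 10, 26, 35, 59, 93, 97, 99]

Sorted: [2, 10, 26, 35, 59, 93, 97, 99]


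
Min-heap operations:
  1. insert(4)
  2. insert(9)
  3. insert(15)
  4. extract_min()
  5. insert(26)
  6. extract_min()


insert(4) -> [4]
insert(9) -> [4, 9]
insert(15) -> [4, 9, 15]
extract_min()->4, [9, 15]
insert(26) -> [9, 15, 26]
extract_min()->9, [15, 26]

Final heap: [15, 26]


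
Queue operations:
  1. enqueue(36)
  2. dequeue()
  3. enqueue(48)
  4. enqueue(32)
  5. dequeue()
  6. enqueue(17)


enqueue(36) -> [36]
dequeue()->36, []
enqueue(48) -> [48]
enqueue(32) -> [48, 32]
dequeue()->48, [32]
enqueue(17) -> [32, 17]

Final queue: [32, 17]


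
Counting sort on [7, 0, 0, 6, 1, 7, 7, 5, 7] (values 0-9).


Input: [7, 0, 0, 6, 1, 7, 7, 5, 7]
Counts: [2, 1, 0, 0, 0, 1, 1, 4, 0, 0]

Sorted: [0, 0, 1, 5, 6, 7, 7, 7, 7]


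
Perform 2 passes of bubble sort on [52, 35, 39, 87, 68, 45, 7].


Initial: [52, 35, 39, 87, 68, 45, 7]
Pass 1: [35, 39, 52, 68, 45, 7, 87] (5 swaps)
Pass 2: [35, 39, 52, 45, 7, 68, 87] (2 swaps)

After 2 passes: [35, 39, 52, 45, 7, 68, 87]


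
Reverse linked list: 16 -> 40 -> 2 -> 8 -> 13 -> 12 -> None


Step 1: curr=16, set curr.next=prev(None) | reversed so far: 16
Step 2: curr=40, set curr.next=prev(16) | reversed so far: 40 -> 16
Step 3: curr=2, set curr.next=prev(40) | reversed so far: 2 -> 40 -> 16
Step 4: curr=8, set curr.next=prev(2) | reversed so far: 8 -> 2 -> 40 -> 16
Step 5: curr=13, set curr.next=prev(8) | reversed so far: 13 -> 8 -> 2 -> 40 -> 16
Step 6: curr=12, set curr.next=prev(13) | reversed so far: 12 -> 13 -> 8 -> 2 -> 40 -> 16

12 -> 13 -> 8 -> 2 -> 40 -> 16 -> None


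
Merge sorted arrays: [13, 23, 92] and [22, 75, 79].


Take 13 from A
Take 22 from B
Take 23 from A
Take 75 from B
Take 79 from B

Merged: [13, 22, 23, 75, 79, 92]


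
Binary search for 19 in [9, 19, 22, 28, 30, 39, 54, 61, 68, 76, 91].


Step 1: lo=0, hi=10, mid=5, val=39
Step 2: lo=0, hi=4, mid=2, val=22
Step 3: lo=0, hi=1, mid=0, val=9
Step 4: lo=1, hi=1, mid=1, val=19

Found at index 1


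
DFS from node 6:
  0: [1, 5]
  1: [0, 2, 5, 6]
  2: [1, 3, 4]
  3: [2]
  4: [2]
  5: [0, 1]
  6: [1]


Visit 6, push [1]
Visit 1, push [5, 2, 0]
Visit 0, push [5]
Visit 5, push []
Visit 2, push [4, 3]
Visit 3, push []
Visit 4, push []

DFS order: [6, 1, 0, 5, 2, 3, 4]


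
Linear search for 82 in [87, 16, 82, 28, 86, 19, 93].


i=0: 87!=82
i=1: 16!=82
i=2: 82==82 found!

Found at 2, 3 comps


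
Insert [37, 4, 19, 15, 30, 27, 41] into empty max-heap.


Insert 37: [37]
Insert 4: [37, 4]
Insert 19: [37, 4, 19]
Insert 15: [37, 15, 19, 4]
Insert 30: [37, 30, 19, 4, 15]
Insert 27: [37, 30, 27, 4, 15, 19]
Insert 41: [41, 30, 37, 4, 15, 19, 27]

Final heap: [41, 30, 37, 4, 15, 19, 27]


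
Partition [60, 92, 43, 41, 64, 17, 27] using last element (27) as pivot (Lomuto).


Pivot: 27
  17 <= 27: swap -> [17, 92, 43, 41, 64, 60, 27]
Place pivot at 1: [17, 27, 43, 41, 64, 60, 92]

Partitioned: [17, 27, 43, 41, 64, 60, 92]


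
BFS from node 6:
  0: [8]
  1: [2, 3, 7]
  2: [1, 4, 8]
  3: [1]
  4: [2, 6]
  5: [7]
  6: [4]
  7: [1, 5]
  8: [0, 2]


Visit 6, enqueue [4]
Visit 4, enqueue [2]
Visit 2, enqueue [1, 8]
Visit 1, enqueue [3, 7]
Visit 8, enqueue [0]
Visit 3, enqueue []
Visit 7, enqueue [5]
Visit 0, enqueue []
Visit 5, enqueue []

BFS order: [6, 4, 2, 1, 8, 3, 7, 0, 5]


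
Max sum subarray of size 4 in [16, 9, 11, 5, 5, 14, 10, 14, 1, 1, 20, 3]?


[0:4]: 41
[1:5]: 30
[2:6]: 35
[3:7]: 34
[4:8]: 43
[5:9]: 39
[6:10]: 26
[7:11]: 36
[8:12]: 25

Max: 43 at [4:8]


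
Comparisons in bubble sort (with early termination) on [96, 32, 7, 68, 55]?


Algorithm: bubble sort (with early termination)
Input: [96, 32, 7, 68, 55]
Sorted: [7, 32, 55, 68, 96]

9


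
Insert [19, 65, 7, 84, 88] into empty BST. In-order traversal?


Insert 19: root
Insert 65: R from 19
Insert 7: L from 19
Insert 84: R from 19 -> R from 65
Insert 88: R from 19 -> R from 65 -> R from 84

In-order: [7, 19, 65, 84, 88]


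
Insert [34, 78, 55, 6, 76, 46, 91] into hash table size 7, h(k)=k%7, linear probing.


Insert 34: h=6 -> slot 6
Insert 78: h=1 -> slot 1
Insert 55: h=6, 1 probes -> slot 0
Insert 6: h=6, 3 probes -> slot 2
Insert 76: h=6, 4 probes -> slot 3
Insert 46: h=4 -> slot 4
Insert 91: h=0, 5 probes -> slot 5

Table: [55, 78, 6, 76, 46, 91, 34]


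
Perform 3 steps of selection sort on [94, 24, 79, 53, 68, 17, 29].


Initial: [94, 24, 79, 53, 68, 17, 29]
Step 1: min=17 at 5
  Swap: [17, 24, 79, 53, 68, 94, 29]
Step 2: min=24 at 1
  Swap: [17, 24, 79, 53, 68, 94, 29]
Step 3: min=29 at 6
  Swap: [17, 24, 29, 53, 68, 94, 79]

After 3 steps: [17, 24, 29, 53, 68, 94, 79]


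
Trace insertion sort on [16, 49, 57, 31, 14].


Initial: [16, 49, 57, 31, 14]
Insert 49: [16, 49, 57, 31, 14]
Insert 57: [16, 49, 57, 31, 14]
Insert 31: [16, 31, 49, 57, 14]
Insert 14: [14, 16, 31, 49, 57]

Sorted: [14, 16, 31, 49, 57]


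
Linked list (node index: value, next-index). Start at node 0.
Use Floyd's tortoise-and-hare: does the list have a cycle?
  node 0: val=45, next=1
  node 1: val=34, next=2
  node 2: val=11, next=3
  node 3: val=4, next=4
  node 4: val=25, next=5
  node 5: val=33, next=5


Floyd's tortoise (slow, +1) and hare (fast, +2):
  init: slow=0, fast=0
  step 1: slow=1, fast=2
  step 2: slow=2, fast=4
  step 3: slow=3, fast=5
  step 4: slow=4, fast=5
  step 5: slow=5, fast=5
  slow == fast at node 5: cycle detected

Cycle: yes


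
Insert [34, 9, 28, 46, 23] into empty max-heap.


Insert 34: [34]
Insert 9: [34, 9]
Insert 28: [34, 9, 28]
Insert 46: [46, 34, 28, 9]
Insert 23: [46, 34, 28, 9, 23]

Final heap: [46, 34, 28, 9, 23]


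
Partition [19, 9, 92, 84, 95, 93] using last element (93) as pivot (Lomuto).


Pivot: 93
  19 <= 93: advance i (no swap)
  9 <= 93: advance i (no swap)
  92 <= 93: advance i (no swap)
  84 <= 93: advance i (no swap)
Place pivot at 4: [19, 9, 92, 84, 93, 95]

Partitioned: [19, 9, 92, 84, 93, 95]


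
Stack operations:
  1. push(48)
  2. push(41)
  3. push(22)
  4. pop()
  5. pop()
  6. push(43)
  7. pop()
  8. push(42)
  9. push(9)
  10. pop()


push(48) -> [48]
push(41) -> [48, 41]
push(22) -> [48, 41, 22]
pop()->22, [48, 41]
pop()->41, [48]
push(43) -> [48, 43]
pop()->43, [48]
push(42) -> [48, 42]
push(9) -> [48, 42, 9]
pop()->9, [48, 42]

Final stack: [48, 42]


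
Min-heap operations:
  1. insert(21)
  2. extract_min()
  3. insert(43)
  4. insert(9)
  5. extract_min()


insert(21) -> [21]
extract_min()->21, []
insert(43) -> [43]
insert(9) -> [9, 43]
extract_min()->9, [43]

Final heap: [43]


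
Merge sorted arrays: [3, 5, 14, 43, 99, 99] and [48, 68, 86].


Take 3 from A
Take 5 from A
Take 14 from A
Take 43 from A
Take 48 from B
Take 68 from B
Take 86 from B

Merged: [3, 5, 14, 43, 48, 68, 86, 99, 99]


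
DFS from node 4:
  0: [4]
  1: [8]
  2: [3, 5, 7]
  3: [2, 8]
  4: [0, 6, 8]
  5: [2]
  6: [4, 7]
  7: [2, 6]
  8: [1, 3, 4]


Visit 4, push [8, 6, 0]
Visit 0, push []
Visit 6, push [7]
Visit 7, push [2]
Visit 2, push [5, 3]
Visit 3, push [8]
Visit 8, push [1]
Visit 1, push []
Visit 5, push []

DFS order: [4, 0, 6, 7, 2, 3, 8, 1, 5]


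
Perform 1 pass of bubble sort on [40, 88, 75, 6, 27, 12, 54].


Initial: [40, 88, 75, 6, 27, 12, 54]
Pass 1: [40, 75, 6, 27, 12, 54, 88] (5 swaps)

After 1 pass: [40, 75, 6, 27, 12, 54, 88]


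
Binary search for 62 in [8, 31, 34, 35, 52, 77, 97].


Step 1: lo=0, hi=6, mid=3, val=35
Step 2: lo=4, hi=6, mid=5, val=77
Step 3: lo=4, hi=4, mid=4, val=52

Not found


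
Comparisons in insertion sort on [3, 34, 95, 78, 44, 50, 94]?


Algorithm: insertion sort
Input: [3, 34, 95, 78, 44, 50, 94]
Sorted: [3, 34, 44, 50, 78, 94, 95]

12


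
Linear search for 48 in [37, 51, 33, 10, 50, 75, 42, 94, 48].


i=0: 37!=48
i=1: 51!=48
i=2: 33!=48
i=3: 10!=48
i=4: 50!=48
i=5: 75!=48
i=6: 42!=48
i=7: 94!=48
i=8: 48==48 found!

Found at 8, 9 comps


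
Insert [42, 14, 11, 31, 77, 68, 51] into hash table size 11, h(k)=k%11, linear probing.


Insert 42: h=9 -> slot 9
Insert 14: h=3 -> slot 3
Insert 11: h=0 -> slot 0
Insert 31: h=9, 1 probes -> slot 10
Insert 77: h=0, 1 probes -> slot 1
Insert 68: h=2 -> slot 2
Insert 51: h=7 -> slot 7

Table: [11, 77, 68, 14, None, None, None, 51, None, 42, 31]


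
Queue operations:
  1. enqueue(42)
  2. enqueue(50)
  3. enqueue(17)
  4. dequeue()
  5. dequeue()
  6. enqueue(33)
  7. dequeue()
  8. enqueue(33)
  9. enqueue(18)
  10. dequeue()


enqueue(42) -> [42]
enqueue(50) -> [42, 50]
enqueue(17) -> [42, 50, 17]
dequeue()->42, [50, 17]
dequeue()->50, [17]
enqueue(33) -> [17, 33]
dequeue()->17, [33]
enqueue(33) -> [33, 33]
enqueue(18) -> [33, 33, 18]
dequeue()->33, [33, 18]

Final queue: [33, 18]


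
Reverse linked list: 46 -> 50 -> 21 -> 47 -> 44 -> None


Step 1: curr=46, set curr.next=prev(None) | reversed so far: 46
Step 2: curr=50, set curr.next=prev(46) | reversed so far: 50 -> 46
Step 3: curr=21, set curr.next=prev(50) | reversed so far: 21 -> 50 -> 46
Step 4: curr=47, set curr.next=prev(21) | reversed so far: 47 -> 21 -> 50 -> 46
Step 5: curr=44, set curr.next=prev(47) | reversed so far: 44 -> 47 -> 21 -> 50 -> 46

44 -> 47 -> 21 -> 50 -> 46 -> None


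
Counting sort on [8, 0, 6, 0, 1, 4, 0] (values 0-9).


Input: [8, 0, 6, 0, 1, 4, 0]
Counts: [3, 1, 0, 0, 1, 0, 1, 0, 1, 0]

Sorted: [0, 0, 0, 1, 4, 6, 8]


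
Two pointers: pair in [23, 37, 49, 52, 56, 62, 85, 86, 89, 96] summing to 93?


lo=0(23)+hi=9(96)=119
lo=0(23)+hi=8(89)=112
lo=0(23)+hi=7(86)=109
lo=0(23)+hi=6(85)=108
lo=0(23)+hi=5(62)=85
lo=1(37)+hi=5(62)=99
lo=1(37)+hi=4(56)=93

Yes: 37+56=93


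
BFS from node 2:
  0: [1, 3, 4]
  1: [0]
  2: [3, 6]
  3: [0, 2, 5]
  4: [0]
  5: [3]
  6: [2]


Visit 2, enqueue [3, 6]
Visit 3, enqueue [0, 5]
Visit 6, enqueue []
Visit 0, enqueue [1, 4]
Visit 5, enqueue []
Visit 1, enqueue []
Visit 4, enqueue []

BFS order: [2, 3, 6, 0, 5, 1, 4]


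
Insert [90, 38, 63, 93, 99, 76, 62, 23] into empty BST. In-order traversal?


Insert 90: root
Insert 38: L from 90
Insert 63: L from 90 -> R from 38
Insert 93: R from 90
Insert 99: R from 90 -> R from 93
Insert 76: L from 90 -> R from 38 -> R from 63
Insert 62: L from 90 -> R from 38 -> L from 63
Insert 23: L from 90 -> L from 38

In-order: [23, 38, 62, 63, 76, 90, 93, 99]


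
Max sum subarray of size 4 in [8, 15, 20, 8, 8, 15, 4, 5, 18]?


[0:4]: 51
[1:5]: 51
[2:6]: 51
[3:7]: 35
[4:8]: 32
[5:9]: 42

Max: 51 at [0:4]


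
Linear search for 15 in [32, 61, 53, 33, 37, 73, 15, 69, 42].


i=0: 32!=15
i=1: 61!=15
i=2: 53!=15
i=3: 33!=15
i=4: 37!=15
i=5: 73!=15
i=6: 15==15 found!

Found at 6, 7 comps


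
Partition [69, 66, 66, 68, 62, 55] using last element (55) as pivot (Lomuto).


Pivot: 55
Place pivot at 0: [55, 66, 66, 68, 62, 69]

Partitioned: [55, 66, 66, 68, 62, 69]


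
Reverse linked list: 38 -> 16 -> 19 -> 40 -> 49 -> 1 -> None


Step 1: curr=38, set curr.next=prev(None) | reversed so far: 38
Step 2: curr=16, set curr.next=prev(38) | reversed so far: 16 -> 38
Step 3: curr=19, set curr.next=prev(16) | reversed so far: 19 -> 16 -> 38
Step 4: curr=40, set curr.next=prev(19) | reversed so far: 40 -> 19 -> 16 -> 38
Step 5: curr=49, set curr.next=prev(40) | reversed so far: 49 -> 40 -> 19 -> 16 -> 38
Step 6: curr=1, set curr.next=prev(49) | reversed so far: 1 -> 49 -> 40 -> 19 -> 16 -> 38

1 -> 49 -> 40 -> 19 -> 16 -> 38 -> None


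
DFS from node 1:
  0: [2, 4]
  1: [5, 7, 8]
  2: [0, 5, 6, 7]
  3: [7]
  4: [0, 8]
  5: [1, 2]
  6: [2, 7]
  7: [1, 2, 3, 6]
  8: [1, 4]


Visit 1, push [8, 7, 5]
Visit 5, push [2]
Visit 2, push [7, 6, 0]
Visit 0, push [4]
Visit 4, push [8]
Visit 8, push []
Visit 6, push [7]
Visit 7, push [3]
Visit 3, push []

DFS order: [1, 5, 2, 0, 4, 8, 6, 7, 3]


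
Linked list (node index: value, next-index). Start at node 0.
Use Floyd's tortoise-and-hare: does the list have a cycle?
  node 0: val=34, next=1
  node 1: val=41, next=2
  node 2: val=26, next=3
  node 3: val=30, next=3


Floyd's tortoise (slow, +1) and hare (fast, +2):
  init: slow=0, fast=0
  step 1: slow=1, fast=2
  step 2: slow=2, fast=3
  step 3: slow=3, fast=3
  slow == fast at node 3: cycle detected

Cycle: yes


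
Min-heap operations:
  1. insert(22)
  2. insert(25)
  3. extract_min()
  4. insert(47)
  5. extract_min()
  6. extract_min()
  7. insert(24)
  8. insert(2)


insert(22) -> [22]
insert(25) -> [22, 25]
extract_min()->22, [25]
insert(47) -> [25, 47]
extract_min()->25, [47]
extract_min()->47, []
insert(24) -> [24]
insert(2) -> [2, 24]

Final heap: [2, 24]


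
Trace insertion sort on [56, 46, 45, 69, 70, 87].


Initial: [56, 46, 45, 69, 70, 87]
Insert 46: [46, 56, 45, 69, 70, 87]
Insert 45: [45, 46, 56, 69, 70, 87]
Insert 69: [45, 46, 56, 69, 70, 87]
Insert 70: [45, 46, 56, 69, 70, 87]
Insert 87: [45, 46, 56, 69, 70, 87]

Sorted: [45, 46, 56, 69, 70, 87]


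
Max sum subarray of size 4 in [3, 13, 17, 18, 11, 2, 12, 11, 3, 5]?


[0:4]: 51
[1:5]: 59
[2:6]: 48
[3:7]: 43
[4:8]: 36
[5:9]: 28
[6:10]: 31

Max: 59 at [1:5]


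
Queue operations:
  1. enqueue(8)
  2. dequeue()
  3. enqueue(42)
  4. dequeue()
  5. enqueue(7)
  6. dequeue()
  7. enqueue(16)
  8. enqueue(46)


enqueue(8) -> [8]
dequeue()->8, []
enqueue(42) -> [42]
dequeue()->42, []
enqueue(7) -> [7]
dequeue()->7, []
enqueue(16) -> [16]
enqueue(46) -> [16, 46]

Final queue: [16, 46]


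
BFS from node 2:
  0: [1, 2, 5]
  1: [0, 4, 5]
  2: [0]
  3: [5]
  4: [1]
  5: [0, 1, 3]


Visit 2, enqueue [0]
Visit 0, enqueue [1, 5]
Visit 1, enqueue [4]
Visit 5, enqueue [3]
Visit 4, enqueue []
Visit 3, enqueue []

BFS order: [2, 0, 1, 5, 4, 3]


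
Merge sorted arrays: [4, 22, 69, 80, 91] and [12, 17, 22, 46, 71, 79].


Take 4 from A
Take 12 from B
Take 17 from B
Take 22 from A
Take 22 from B
Take 46 from B
Take 69 from A
Take 71 from B
Take 79 from B

Merged: [4, 12, 17, 22, 22, 46, 69, 71, 79, 80, 91]


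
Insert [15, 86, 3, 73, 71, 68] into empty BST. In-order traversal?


Insert 15: root
Insert 86: R from 15
Insert 3: L from 15
Insert 73: R from 15 -> L from 86
Insert 71: R from 15 -> L from 86 -> L from 73
Insert 68: R from 15 -> L from 86 -> L from 73 -> L from 71

In-order: [3, 15, 68, 71, 73, 86]


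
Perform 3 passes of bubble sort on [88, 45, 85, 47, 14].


Initial: [88, 45, 85, 47, 14]
Pass 1: [45, 85, 47, 14, 88] (4 swaps)
Pass 2: [45, 47, 14, 85, 88] (2 swaps)
Pass 3: [45, 14, 47, 85, 88] (1 swaps)

After 3 passes: [45, 14, 47, 85, 88]
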